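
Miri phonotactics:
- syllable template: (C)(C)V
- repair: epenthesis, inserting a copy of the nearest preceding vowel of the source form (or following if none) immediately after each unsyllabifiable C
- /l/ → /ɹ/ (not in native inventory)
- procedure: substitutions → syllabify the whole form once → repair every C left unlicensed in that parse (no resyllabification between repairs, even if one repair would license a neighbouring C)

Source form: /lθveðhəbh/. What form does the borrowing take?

ɹeθveðhəbəhə

Substitution: /l/ → /ɹ/, giving /ɹθveðhəbh/.
Syllabifying with onset maximization leaves /ɹ/, /b/, /h/ stranded (no codas are permitted; onsets may contain at most 2 consonants).
Inserting the epenthetic vowel yields /ɹ/ → /ɹe/, /b/ → /bə/, /h/ → /hə/.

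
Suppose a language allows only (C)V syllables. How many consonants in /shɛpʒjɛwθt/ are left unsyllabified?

6

The consonants /s/, /p/, /ʒ/, /w/, /θ/, /t/ cannot be parsed into a legal (C)V syllable (no codas are permitted; onsets are limited to one consonant).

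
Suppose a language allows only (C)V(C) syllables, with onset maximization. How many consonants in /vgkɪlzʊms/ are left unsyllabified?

3

Under (C)V(C), the unsyllabifiable consonants are /v/, /g/, /s/ (at most one coda consonant is licensed; onsets are limited to one consonant).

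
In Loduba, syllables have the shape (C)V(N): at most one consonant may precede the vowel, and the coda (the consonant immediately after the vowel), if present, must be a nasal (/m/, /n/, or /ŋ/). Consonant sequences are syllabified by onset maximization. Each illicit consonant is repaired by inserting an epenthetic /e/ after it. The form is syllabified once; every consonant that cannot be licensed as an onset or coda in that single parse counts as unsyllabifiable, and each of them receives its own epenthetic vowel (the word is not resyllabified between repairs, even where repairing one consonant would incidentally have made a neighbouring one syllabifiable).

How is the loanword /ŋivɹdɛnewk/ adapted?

ŋiveɹedɛneweke

The consonants /v/, /ɹ/, /w/, /k/ cannot be parsed into a legal (C)V(N) syllable (only a nasal (/m/, /n/, or /ŋ/) is licensed in coda position; onsets are limited to one consonant).
Epenthesis after each stranded consonant: /v/ → /ve/, /ɹ/ → /ɹe/, /w/ → /we/, /k/ → /ke/.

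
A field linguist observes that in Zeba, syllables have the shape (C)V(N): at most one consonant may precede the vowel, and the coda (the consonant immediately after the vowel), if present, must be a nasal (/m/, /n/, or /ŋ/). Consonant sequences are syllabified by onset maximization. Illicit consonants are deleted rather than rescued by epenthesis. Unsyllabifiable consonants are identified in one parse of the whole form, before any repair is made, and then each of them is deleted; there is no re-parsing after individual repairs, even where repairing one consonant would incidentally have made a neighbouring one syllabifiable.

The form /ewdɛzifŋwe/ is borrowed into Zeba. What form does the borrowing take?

edɛziwe

Under (C)V(N), the unsyllabifiable consonants are /w/, /f/, /ŋ/ (only a nasal (/m/, /n/, or /ŋ/) is licensed in coda position; onsets are limited to one consonant).
Each unlicensed consonant is deleted: /w/, /f/, /ŋ/.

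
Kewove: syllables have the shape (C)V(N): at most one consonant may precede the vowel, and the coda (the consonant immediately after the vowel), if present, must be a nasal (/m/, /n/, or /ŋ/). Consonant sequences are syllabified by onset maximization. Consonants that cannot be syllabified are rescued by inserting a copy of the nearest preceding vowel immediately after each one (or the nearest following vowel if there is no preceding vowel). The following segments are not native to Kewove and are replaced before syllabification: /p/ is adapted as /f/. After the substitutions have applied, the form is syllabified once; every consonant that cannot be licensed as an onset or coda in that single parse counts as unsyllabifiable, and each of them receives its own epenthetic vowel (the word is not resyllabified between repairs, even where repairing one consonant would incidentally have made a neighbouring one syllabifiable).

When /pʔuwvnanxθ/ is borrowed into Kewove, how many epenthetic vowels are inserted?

After substitution the input is /fʔuwvnanxθ/.
The unsyllabifiable consonants are /f/, /w/, /v/, /x/, /θ/; each receives one epenthetic vowel.

5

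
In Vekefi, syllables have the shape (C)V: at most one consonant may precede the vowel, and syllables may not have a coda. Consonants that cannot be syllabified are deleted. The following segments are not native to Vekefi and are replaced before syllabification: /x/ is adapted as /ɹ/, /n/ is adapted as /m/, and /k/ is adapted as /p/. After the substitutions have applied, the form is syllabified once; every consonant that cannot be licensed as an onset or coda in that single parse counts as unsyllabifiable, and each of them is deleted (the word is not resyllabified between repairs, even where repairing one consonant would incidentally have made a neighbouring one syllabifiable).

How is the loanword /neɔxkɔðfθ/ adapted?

Substitution: /n/ → /m/, /x/ → /ɹ/, /k/ → /p/, giving /meɔɹpɔðfθ/.
Syllabifying with onset maximization leaves /ɹ/, /ð/, /f/, /θ/ stranded (no codas are permitted; onsets are limited to one consonant).
Deletion applies to /ɹ/, /ð/, /f/, /θ/.

meɔpɔ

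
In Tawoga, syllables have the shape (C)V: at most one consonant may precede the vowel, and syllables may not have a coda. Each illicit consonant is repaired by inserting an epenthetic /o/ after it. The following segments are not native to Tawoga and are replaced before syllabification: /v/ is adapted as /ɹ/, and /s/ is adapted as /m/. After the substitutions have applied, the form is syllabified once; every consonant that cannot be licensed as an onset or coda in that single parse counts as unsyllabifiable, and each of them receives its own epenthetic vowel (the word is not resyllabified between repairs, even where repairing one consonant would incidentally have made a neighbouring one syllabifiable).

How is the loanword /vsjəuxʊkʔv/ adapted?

Substitution: /v/ → /ɹ/, /s/ → /m/, giving /ɹmjəuxʊkʔɹ/.
Syllabifying with onset maximization leaves /ɹ/, /m/, /k/, /ʔ/, /ɹ/ stranded (no codas are permitted; onsets are limited to one consonant).
Inserting the epenthetic vowel yields /ɹ/ → /ɹo/, /m/ → /mo/, /k/ → /ko/, /ʔ/ → /ʔo/, /ɹ/ → /ɹo/.

ɹomojəuxʊkoʔoɹo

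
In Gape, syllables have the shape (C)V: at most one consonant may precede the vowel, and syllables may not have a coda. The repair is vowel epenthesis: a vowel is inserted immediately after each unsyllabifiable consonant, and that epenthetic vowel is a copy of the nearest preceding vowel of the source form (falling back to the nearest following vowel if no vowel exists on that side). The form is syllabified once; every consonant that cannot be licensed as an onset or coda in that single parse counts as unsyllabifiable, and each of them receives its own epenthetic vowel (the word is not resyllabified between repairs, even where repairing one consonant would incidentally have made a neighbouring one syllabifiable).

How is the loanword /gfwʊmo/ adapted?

gʊfʊwʊmo

Syllabifying with onset maximization leaves /g/, /f/ stranded (no codas are permitted; onsets are limited to one consonant).
Each unlicensed consonant becomes the onset of a new syllable: /g/ → /gʊ/, /f/ → /fʊ/.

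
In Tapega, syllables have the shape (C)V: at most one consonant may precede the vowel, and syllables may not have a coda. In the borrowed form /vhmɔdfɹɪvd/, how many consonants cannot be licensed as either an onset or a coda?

6

Syllabifying with onset maximization leaves /v/, /h/, /d/, /f/, /v/, /d/ stranded (no codas are permitted; onsets are limited to one consonant).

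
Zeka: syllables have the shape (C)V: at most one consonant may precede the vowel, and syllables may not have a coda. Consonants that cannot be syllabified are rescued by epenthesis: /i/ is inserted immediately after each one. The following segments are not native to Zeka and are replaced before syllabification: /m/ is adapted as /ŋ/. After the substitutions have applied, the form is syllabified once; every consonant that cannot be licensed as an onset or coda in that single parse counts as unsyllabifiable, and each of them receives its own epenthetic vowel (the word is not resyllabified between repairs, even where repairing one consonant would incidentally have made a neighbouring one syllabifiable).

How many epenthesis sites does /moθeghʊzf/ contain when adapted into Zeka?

3

After substitution the input is /ŋoθeghʊzf/.
The unsyllabifiable consonants are /g/, /z/, /f/; each receives one epenthetic vowel.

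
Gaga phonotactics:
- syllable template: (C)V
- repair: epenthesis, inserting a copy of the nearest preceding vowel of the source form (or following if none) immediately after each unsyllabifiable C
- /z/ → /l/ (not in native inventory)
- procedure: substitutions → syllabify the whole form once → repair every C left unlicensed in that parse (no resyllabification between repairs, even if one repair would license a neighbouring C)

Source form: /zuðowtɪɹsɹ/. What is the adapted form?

Substitution: /z/ → /l/, giving /luðowtɪɹsɹ/.
Under (C)V, the unsyllabifiable consonants are /w/, /ɹ/, /s/, /ɹ/ (no codas are permitted; onsets are limited to one consonant).
Epenthesis after each stranded consonant: /w/ → /wo/, /ɹ/ → /ɹɪ/, /s/ → /sɪ/, /ɹ/ → /ɹɪ/.

luðowotɪɹɪsɪɹɪ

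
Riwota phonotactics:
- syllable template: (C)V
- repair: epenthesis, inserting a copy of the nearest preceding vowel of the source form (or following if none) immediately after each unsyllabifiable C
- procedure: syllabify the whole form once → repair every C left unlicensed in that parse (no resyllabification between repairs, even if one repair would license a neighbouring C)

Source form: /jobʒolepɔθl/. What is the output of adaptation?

Syllabifying with onset maximization leaves /b/, /θ/, /l/ stranded (no codas are permitted; onsets are limited to one consonant).
Inserting the epenthetic vowel yields /b/ → /bo/, /θ/ → /θɔ/, /l/ → /lɔ/.

joboʒolepɔθɔlɔ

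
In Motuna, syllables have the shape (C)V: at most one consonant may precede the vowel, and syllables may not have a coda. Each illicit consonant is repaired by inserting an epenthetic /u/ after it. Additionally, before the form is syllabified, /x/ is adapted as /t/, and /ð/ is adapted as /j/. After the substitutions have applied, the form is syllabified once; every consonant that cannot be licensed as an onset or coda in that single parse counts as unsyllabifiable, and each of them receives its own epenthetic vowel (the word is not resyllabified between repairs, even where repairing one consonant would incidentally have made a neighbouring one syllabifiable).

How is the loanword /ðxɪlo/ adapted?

jutɪlo

Substitution: /ð/ → /j/, /x/ → /t/, giving /jtɪlo/.
The consonants /j/ cannot be parsed into a legal (C)V syllable (no codas are permitted; onsets are limited to one consonant).
Inserting the epenthetic vowel yields /j/ → /ju/.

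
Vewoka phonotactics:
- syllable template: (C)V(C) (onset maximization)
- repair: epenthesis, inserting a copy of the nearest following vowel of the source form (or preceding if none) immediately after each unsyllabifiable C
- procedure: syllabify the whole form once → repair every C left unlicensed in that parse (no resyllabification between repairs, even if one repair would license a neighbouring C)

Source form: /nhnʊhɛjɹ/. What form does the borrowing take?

Under (C)V(C), the unsyllabifiable consonants are /n/, /h/, /ɹ/ (at most one coda consonant is licensed; onsets are limited to one consonant).
Each unlicensed consonant becomes the onset of a new syllable: /n/ → /nʊ/, /h/ → /hʊ/, /ɹ/ → /ɹɛ/.

nʊhʊnʊhɛjɹɛ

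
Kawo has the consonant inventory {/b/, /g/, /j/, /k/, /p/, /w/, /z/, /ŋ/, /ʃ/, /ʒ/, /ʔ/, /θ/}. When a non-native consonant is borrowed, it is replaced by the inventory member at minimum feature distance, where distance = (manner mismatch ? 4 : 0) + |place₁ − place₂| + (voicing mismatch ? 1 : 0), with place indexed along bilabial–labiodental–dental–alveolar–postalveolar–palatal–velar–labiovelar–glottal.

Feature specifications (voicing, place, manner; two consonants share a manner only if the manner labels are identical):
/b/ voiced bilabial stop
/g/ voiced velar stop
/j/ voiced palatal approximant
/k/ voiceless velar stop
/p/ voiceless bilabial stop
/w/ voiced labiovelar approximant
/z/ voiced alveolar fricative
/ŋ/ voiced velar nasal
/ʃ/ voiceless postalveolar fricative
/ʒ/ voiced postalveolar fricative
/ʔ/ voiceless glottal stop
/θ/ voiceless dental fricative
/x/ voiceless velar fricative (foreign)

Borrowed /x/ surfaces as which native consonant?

/ʃ/ is closest: same manner (fricative), place distance 2 (velar→postalveolar), same voicing; total 2. Next closest is /ʒ/ at distance 3.

ʃ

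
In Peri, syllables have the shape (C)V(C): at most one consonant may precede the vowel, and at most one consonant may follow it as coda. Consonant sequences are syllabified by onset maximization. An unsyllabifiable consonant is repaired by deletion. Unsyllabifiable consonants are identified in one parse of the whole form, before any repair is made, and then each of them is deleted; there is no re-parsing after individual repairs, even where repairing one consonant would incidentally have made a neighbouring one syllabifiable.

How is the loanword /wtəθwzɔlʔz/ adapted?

təθzɔl

Syllabifying with onset maximization leaves /w/, /w/, /ʔ/, /z/ stranded (at most one coda consonant is licensed; onsets are limited to one consonant).
Each unlicensed consonant is deleted: /w/, /w/, /ʔ/, /z/.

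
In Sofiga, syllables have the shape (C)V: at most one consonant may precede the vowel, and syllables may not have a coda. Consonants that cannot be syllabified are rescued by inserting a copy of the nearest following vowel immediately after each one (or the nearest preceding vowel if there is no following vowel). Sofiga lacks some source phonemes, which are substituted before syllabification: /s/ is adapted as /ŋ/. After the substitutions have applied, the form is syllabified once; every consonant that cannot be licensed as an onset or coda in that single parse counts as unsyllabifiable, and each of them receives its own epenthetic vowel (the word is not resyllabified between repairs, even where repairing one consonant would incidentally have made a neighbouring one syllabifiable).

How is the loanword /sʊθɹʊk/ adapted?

Substitution: /s/ → /ŋ/, giving /ŋʊθɹʊk/.
Syllabifying with onset maximization leaves /θ/, /k/ stranded (no codas are permitted; onsets are limited to one consonant).
Inserting the epenthetic vowel yields /θ/ → /θʊ/, /k/ → /kʊ/.

ŋʊθʊɹʊkʊ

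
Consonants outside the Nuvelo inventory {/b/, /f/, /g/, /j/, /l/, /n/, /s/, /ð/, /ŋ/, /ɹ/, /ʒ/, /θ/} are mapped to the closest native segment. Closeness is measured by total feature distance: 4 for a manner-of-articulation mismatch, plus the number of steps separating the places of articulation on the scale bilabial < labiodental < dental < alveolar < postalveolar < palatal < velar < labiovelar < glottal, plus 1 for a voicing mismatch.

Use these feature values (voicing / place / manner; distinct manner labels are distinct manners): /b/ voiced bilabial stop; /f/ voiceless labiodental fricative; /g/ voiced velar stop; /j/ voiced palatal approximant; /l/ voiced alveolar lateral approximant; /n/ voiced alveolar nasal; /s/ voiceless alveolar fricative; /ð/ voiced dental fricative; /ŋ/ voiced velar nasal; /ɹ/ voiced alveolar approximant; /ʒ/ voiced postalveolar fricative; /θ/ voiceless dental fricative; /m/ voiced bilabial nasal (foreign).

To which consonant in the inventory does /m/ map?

n

/n/ is closest: same manner (nasal), place distance 3 (bilabial→alveolar), same voicing; total 3. Next closest is /b/ at distance 4.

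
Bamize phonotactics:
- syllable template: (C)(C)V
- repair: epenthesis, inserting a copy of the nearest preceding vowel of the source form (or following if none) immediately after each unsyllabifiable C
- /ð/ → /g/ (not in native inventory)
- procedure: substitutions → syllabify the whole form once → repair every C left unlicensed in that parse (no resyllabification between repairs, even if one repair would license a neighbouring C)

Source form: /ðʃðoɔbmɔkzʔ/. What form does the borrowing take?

goʃgoɔbmɔkɔzɔʔɔ

Substitution: /ð/ → /g/, giving /gʃgoɔbmɔkzʔ/.
The consonants /g/, /k/, /z/, /ʔ/ cannot be parsed into a legal (C)(C)V syllable (no codas are permitted; onsets may contain at most 2 consonants).
Each unlicensed consonant becomes the onset of a new syllable: /g/ → /go/, /k/ → /kɔ/, /z/ → /zɔ/, /ʔ/ → /ʔɔ/.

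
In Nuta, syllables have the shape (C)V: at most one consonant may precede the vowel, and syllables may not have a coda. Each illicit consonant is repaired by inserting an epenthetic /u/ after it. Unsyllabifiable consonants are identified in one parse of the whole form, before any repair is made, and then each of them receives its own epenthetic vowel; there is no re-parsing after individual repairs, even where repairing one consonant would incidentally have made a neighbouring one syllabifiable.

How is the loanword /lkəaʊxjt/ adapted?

Syllabifying with onset maximization leaves /l/, /x/, /j/, /t/ stranded (no codas are permitted; onsets are limited to one consonant).
Inserting the epenthetic vowel yields /l/ → /lu/, /x/ → /xu/, /j/ → /ju/, /t/ → /tu/.

lukəaʊxujutu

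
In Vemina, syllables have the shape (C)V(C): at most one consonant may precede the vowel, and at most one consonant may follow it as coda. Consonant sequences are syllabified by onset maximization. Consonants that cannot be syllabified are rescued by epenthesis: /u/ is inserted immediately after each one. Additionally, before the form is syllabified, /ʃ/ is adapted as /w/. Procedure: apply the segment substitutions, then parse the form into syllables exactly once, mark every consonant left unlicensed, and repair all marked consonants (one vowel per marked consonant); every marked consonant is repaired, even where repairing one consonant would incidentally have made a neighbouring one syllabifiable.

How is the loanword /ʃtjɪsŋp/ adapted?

wutujɪsŋupu

Substitution: /ʃ/ → /w/, giving /wtjɪsŋp/.
Under (C)V(C), the unsyllabifiable consonants are /w/, /t/, /ŋ/, /p/ (at most one coda consonant is licensed; onsets are limited to one consonant).
Each unlicensed consonant becomes the onset of a new syllable: /w/ → /wu/, /t/ → /tu/, /ŋ/ → /ŋu/, /p/ → /pu/.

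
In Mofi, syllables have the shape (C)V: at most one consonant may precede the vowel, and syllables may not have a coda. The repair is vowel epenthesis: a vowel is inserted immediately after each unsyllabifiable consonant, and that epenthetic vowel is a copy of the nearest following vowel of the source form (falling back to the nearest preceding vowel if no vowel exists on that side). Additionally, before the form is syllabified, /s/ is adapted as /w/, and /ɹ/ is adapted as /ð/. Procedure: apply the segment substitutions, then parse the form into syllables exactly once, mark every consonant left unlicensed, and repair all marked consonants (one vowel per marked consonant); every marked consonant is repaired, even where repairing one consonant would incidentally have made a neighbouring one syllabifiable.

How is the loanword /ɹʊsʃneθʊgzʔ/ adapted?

Substitution: /ɹ/ → /ð/, /s/ → /w/, giving /ðʊwʃneθʊgzʔ/.
The consonants /w/, /ʃ/, /g/, /z/, /ʔ/ cannot be parsed into a legal (C)V syllable (no codas are permitted; onsets are limited to one consonant).
Inserting the epenthetic vowel yields /w/ → /we/, /ʃ/ → /ʃe/, /g/ → /gʊ/, /z/ → /zʊ/, /ʔ/ → /ʔʊ/.

ðʊweʃeneθʊgʊzʊʔʊ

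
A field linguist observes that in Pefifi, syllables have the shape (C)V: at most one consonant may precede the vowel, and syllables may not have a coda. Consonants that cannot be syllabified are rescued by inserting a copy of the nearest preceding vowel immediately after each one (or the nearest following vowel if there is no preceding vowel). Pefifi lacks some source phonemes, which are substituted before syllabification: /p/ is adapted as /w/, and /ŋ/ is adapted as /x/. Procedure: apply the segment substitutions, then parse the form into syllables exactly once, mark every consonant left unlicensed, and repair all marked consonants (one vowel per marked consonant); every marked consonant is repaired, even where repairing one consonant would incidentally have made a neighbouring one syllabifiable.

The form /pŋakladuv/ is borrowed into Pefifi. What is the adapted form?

waxakaladuvu

Substitution: /p/ → /w/, /ŋ/ → /x/, giving /wxakladuv/.
The consonants /w/, /k/, /v/ cannot be parsed into a legal (C)V syllable (no codas are permitted; onsets are limited to one consonant).
Each unlicensed consonant becomes the onset of a new syllable: /w/ → /wa/, /k/ → /ka/, /v/ → /vu/.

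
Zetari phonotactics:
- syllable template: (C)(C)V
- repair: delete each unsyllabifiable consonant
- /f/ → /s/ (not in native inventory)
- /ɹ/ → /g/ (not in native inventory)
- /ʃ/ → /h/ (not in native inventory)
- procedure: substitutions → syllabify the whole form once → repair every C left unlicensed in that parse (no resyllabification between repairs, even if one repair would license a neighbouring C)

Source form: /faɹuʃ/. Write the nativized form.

Substitution: /f/ → /s/, /ɹ/ → /g/, /ʃ/ → /h/, giving /saguh/.
Syllabifying with onset maximization leaves /h/ stranded (no codas are permitted; onsets may contain at most 2 consonants).
Deletion applies to /h/.

sagu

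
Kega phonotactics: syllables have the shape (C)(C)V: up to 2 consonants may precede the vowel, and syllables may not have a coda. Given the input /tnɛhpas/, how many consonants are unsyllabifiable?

1

Under (C)(C)V, the unsyllabifiable consonants are /s/ (no codas are permitted; onsets may contain at most 2 consonants).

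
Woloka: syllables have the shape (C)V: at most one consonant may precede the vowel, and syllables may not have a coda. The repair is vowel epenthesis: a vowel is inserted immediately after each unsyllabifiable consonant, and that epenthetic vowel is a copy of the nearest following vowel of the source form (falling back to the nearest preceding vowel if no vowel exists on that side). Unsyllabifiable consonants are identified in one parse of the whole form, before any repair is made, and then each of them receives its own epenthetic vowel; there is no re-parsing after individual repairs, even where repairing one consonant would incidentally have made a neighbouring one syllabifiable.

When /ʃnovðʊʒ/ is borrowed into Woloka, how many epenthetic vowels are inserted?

3

The unsyllabifiable consonants are /ʃ/, /v/, /ʒ/; each receives one epenthetic vowel.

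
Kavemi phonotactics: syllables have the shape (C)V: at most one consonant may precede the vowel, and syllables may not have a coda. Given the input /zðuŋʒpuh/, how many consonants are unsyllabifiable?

4

The consonants /z/, /ŋ/, /ʒ/, /h/ cannot be parsed into a legal (C)V syllable (no codas are permitted; onsets are limited to one consonant).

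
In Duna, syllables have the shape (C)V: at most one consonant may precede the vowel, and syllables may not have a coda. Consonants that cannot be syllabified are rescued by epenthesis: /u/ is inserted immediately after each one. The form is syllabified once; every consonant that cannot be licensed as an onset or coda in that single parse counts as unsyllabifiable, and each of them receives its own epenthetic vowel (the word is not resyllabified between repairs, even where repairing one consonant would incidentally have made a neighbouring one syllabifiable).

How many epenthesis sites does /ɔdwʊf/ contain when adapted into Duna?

2

The unsyllabifiable consonants are /d/, /f/; each receives one epenthetic vowel.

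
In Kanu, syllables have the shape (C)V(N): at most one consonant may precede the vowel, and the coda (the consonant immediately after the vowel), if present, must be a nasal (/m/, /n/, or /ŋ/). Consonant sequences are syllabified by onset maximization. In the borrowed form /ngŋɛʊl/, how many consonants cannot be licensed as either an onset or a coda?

3

Under (C)V(N), the unsyllabifiable consonants are /n/, /g/, /l/ (only a nasal (/m/, /n/, or /ŋ/) is licensed in coda position; onsets are limited to one consonant).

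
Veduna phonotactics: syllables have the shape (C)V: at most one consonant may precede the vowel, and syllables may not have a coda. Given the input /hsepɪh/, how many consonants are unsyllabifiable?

2

Under (C)V, the unsyllabifiable consonants are /h/, /h/ (no codas are permitted; onsets are limited to one consonant).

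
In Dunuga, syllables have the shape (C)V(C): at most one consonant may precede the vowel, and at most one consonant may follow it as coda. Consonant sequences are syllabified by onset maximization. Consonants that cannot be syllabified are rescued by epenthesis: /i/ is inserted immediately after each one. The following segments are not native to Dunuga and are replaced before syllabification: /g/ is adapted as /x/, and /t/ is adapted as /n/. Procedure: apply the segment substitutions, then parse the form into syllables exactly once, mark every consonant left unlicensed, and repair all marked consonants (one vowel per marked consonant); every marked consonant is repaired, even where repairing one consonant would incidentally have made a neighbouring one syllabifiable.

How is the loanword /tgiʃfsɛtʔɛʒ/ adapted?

Substitution: /t/ → /n/, /g/ → /x/, giving /nxiʃfsɛnʔɛʒ/.
Under (C)V(C), the unsyllabifiable consonants are /n/, /f/ (at most one coda consonant is licensed; onsets are limited to one consonant).
Inserting the epenthetic vowel yields /n/ → /ni/, /f/ → /fi/.

nixiʃfisɛnʔɛʒ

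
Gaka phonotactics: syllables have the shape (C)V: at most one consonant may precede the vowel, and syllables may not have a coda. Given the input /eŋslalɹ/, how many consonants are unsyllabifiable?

Syllabifying with onset maximization leaves /ŋ/, /s/, /l/, /ɹ/ stranded (no codas are permitted; onsets are limited to one consonant).

4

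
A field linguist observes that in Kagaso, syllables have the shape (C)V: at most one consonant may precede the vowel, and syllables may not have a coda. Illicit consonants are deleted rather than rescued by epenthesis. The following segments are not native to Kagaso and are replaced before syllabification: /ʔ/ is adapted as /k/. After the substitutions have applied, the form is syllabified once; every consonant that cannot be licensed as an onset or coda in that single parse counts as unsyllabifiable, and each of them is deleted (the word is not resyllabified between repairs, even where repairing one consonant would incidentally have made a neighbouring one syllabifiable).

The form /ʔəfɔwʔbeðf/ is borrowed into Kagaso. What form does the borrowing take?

Substitution: /ʔ/ → /k/, giving /kəfɔwkbeðf/.
The consonants /w/, /k/, /ð/, /f/ cannot be parsed into a legal (C)V syllable (no codas are permitted; onsets are limited to one consonant).
Deletion applies to /w/, /k/, /ð/, /f/.

kəfɔbe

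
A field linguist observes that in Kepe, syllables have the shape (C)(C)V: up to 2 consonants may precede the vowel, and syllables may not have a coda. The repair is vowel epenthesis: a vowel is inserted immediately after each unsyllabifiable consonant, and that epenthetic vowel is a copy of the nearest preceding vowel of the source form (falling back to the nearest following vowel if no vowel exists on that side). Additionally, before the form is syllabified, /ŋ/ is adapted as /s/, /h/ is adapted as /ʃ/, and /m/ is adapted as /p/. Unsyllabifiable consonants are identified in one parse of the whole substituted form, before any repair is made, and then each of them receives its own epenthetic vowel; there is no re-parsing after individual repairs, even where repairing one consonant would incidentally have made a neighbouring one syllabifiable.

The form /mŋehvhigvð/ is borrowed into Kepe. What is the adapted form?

Substitution: /m/ → /p/, /ŋ/ → /s/, /h/ → /ʃ/, giving /pseʃvʃigvð/.
The consonants /ʃ/, /g/, /v/, /ð/ cannot be parsed into a legal (C)(C)V syllable (no codas are permitted; onsets may contain at most 2 consonants).
Epenthesis after each stranded consonant: /ʃ/ → /ʃe/, /g/ → /gi/, /v/ → /vi/, /ð/ → /ði/.

pseʃevʃigiviði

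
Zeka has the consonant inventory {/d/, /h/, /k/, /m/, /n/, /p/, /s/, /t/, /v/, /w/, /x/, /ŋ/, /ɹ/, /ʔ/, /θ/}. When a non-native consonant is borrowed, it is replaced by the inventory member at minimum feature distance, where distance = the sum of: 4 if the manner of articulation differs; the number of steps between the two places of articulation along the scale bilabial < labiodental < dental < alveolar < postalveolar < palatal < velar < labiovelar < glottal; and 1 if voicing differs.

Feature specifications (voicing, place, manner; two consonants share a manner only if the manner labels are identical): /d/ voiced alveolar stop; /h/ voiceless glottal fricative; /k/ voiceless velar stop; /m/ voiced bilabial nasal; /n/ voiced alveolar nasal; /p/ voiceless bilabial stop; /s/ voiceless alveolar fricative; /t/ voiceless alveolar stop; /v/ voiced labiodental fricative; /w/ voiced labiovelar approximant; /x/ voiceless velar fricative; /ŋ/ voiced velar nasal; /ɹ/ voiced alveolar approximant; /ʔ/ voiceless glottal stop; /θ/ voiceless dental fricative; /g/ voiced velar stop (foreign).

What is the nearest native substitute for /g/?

/k/ is closest: same manner (stop), place distance 0 (velar→velar), voicing differs (+1); total 1. Next closest is /d/ at distance 3.

k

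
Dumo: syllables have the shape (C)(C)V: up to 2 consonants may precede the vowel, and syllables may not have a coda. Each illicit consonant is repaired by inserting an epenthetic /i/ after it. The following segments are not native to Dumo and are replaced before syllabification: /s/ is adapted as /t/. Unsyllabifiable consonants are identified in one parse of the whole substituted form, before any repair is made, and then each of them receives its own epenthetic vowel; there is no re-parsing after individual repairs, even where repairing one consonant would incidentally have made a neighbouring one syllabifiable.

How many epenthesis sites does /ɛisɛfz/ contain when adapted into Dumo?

After substitution the input is /ɛitɛfz/.
The unsyllabifiable consonants are /f/, /z/; each receives one epenthetic vowel.

2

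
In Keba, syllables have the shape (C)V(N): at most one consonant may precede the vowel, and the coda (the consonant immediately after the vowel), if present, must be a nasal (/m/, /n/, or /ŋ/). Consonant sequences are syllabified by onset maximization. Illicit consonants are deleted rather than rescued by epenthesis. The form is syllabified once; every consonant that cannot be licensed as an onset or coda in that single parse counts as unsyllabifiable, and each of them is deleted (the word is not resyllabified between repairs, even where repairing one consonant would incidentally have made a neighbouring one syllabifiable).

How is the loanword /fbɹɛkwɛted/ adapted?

The consonants /f/, /b/, /k/, /d/ cannot be parsed into a legal (C)V(N) syllable (only a nasal (/m/, /n/, or /ŋ/) is licensed in coda position; onsets are limited to one consonant).
Each unlicensed consonant is deleted: /f/, /b/, /k/, /d/.

ɹɛwɛte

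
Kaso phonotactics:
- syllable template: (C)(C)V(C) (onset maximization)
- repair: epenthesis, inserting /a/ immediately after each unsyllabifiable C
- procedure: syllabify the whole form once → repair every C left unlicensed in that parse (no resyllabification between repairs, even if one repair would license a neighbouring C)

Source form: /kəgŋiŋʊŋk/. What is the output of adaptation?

Syllabifying with onset maximization leaves /k/ stranded (at most one coda consonant is licensed; onsets may contain at most 2 consonants).
Epenthesis after each stranded consonant: /k/ → /ka/.

kəgŋiŋʊŋka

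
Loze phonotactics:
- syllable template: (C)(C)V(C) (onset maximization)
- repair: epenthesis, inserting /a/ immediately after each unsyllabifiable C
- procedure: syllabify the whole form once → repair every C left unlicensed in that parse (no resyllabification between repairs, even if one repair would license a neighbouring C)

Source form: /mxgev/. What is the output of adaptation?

maxgev

Syllabifying with onset maximization leaves /m/ stranded (at most one coda consonant is licensed; onsets may contain at most 2 consonants).
Inserting the epenthetic vowel yields /m/ → /ma/.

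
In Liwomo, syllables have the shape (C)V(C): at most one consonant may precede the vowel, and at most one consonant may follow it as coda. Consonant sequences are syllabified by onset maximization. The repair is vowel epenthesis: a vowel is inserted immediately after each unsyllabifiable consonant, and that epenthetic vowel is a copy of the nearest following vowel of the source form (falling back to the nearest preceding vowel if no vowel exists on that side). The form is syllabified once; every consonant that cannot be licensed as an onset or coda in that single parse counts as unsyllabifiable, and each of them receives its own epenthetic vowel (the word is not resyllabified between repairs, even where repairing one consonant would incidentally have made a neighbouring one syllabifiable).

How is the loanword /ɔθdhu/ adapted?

ɔθduhu

Syllabifying with onset maximization leaves /d/ stranded (at most one coda consonant is licensed; onsets are limited to one consonant).
Inserting the epenthetic vowel yields /d/ → /du/.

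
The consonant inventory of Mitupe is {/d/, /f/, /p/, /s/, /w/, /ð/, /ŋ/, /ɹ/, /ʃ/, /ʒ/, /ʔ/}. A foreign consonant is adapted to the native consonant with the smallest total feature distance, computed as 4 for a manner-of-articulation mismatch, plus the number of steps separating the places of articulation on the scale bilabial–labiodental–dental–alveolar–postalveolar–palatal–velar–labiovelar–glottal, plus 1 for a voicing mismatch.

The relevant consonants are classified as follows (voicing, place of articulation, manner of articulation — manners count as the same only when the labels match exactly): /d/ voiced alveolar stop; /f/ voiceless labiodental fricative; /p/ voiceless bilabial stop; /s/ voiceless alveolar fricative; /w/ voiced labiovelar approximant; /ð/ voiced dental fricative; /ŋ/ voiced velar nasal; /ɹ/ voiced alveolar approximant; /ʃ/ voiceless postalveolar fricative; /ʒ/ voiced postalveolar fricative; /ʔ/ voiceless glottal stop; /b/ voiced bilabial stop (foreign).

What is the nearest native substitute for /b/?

p

/p/ is closest: same manner (stop), place distance 0 (bilabial→bilabial), voicing differs (+1); total 1. Next closest is /d/ at distance 3.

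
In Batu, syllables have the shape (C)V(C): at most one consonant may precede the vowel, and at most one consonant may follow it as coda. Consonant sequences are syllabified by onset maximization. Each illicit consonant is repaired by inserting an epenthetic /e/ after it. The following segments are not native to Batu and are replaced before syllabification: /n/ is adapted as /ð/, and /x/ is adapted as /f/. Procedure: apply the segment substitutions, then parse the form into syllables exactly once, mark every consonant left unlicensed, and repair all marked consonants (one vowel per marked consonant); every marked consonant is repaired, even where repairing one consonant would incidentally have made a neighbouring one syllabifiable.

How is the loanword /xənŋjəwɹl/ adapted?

Substitution: /x/ → /f/, /n/ → /ð/, giving /fəðŋjəwɹl/.
The consonants /ŋ/, /ɹ/, /l/ cannot be parsed into a legal (C)V(C) syllable (at most one coda consonant is licensed; onsets are limited to one consonant).
Epenthesis after each stranded consonant: /ŋ/ → /ŋe/, /ɹ/ → /ɹe/, /l/ → /le/.

fəðŋejəwɹele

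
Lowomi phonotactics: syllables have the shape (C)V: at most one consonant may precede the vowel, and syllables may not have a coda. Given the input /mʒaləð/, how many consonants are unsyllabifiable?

2

Syllabifying with onset maximization leaves /m/, /ð/ stranded (no codas are permitted; onsets are limited to one consonant).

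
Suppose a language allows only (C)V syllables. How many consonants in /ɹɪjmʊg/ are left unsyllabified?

Under (C)V, the unsyllabifiable consonants are /j/, /g/ (no codas are permitted; onsets are limited to one consonant).

2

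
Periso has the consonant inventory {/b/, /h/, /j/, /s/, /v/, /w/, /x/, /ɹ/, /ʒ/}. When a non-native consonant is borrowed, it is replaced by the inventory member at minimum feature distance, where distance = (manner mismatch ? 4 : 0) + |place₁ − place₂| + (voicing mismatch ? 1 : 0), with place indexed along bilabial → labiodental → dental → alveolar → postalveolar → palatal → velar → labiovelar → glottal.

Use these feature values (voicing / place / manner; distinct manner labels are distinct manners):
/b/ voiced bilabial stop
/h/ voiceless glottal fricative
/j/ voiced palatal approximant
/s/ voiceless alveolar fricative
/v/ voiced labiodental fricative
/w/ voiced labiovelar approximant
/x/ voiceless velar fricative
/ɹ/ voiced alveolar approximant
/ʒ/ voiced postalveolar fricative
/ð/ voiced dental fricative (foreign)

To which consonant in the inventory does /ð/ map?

v

/v/ is closest: same manner (fricative), place distance 1 (dental→labiodental), same voicing; total 1. Next closest is /s/ at distance 2.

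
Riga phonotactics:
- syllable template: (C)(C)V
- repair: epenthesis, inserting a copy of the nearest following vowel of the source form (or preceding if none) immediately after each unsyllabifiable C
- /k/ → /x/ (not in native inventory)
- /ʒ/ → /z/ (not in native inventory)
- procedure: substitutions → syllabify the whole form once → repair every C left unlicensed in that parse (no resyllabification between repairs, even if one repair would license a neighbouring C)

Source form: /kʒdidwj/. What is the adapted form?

xizdidiwiji

Substitution: /k/ → /x/, /ʒ/ → /z/, giving /xzdidwj/.
The consonants /x/, /d/, /w/, /j/ cannot be parsed into a legal (C)(C)V syllable (no codas are permitted; onsets may contain at most 2 consonants).
Epenthesis after each stranded consonant: /x/ → /xi/, /d/ → /di/, /w/ → /wi/, /j/ → /ji/.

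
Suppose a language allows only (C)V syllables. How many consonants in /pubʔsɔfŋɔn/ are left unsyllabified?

4

The consonants /b/, /ʔ/, /f/, /n/ cannot be parsed into a legal (C)V syllable (no codas are permitted; onsets are limited to one consonant).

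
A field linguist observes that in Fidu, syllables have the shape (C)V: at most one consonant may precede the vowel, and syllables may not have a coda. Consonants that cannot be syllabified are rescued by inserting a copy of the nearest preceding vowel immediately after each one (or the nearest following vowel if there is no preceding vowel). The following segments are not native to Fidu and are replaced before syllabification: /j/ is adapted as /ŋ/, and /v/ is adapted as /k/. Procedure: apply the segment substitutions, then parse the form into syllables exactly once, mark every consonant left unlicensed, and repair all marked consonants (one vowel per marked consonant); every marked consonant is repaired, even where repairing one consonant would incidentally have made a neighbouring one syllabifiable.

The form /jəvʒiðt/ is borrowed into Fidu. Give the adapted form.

ŋəkəʒiðiti

Substitution: /j/ → /ŋ/, /v/ → /k/, giving /ŋəkʒiðt/.
The consonants /k/, /ð/, /t/ cannot be parsed into a legal (C)V syllable (no codas are permitted; onsets are limited to one consonant).
Inserting the epenthetic vowel yields /k/ → /kə/, /ð/ → /ði/, /t/ → /ti/.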